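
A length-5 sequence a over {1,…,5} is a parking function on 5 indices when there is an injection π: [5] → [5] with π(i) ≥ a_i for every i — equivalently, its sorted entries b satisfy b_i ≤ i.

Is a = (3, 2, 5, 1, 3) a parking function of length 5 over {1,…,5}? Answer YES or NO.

YES

Sorted: b = (1, 2, 3, 3, 5).
  b_1=1 ≤ 1
  b_2=2 ≤ 2
  b_3=3 ≤ 3
  b_4=3 ≤ 4
  b_5=5 ≤ 5
All bounds hold ⇒ YES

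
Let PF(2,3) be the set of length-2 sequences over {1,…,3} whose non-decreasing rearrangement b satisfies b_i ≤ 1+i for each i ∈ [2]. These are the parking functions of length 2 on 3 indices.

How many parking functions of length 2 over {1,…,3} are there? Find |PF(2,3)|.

|PF(2,3)| = (3+1−2)·(3+1)^{2−1} = 2×4 = 8
E.g. (1,1) → sorted (1,1): b_i ≤ 1+i ∀i, a PF.

8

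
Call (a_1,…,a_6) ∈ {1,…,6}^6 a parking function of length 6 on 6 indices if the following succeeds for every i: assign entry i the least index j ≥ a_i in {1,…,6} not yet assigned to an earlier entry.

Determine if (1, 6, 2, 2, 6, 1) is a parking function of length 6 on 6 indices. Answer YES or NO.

NO

Sorted: b = (1, 1, 2, 2, 6, 6).
  b_1=1 ≤ 1
  b_2=1 ≤ 2
  b_3=2 ≤ 3
  b_4=2 ≤ 4
  b_5=6 > 5
  fails at i=5 ⇒ NO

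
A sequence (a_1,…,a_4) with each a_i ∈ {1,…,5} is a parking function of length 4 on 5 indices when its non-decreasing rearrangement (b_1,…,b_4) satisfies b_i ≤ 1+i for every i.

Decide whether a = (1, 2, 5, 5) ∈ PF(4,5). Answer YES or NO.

NO

Sorted: b = (1, 2, 5, 5).
  b_1=1 ≤ 2
  b_2=2 ≤ 3
  b_3=5 > 4
  fails at i=3 ⇒ NO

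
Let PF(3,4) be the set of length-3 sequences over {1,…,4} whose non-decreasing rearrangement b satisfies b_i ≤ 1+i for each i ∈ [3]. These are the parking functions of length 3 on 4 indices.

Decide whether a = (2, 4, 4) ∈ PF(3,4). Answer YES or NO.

Rearranged: b = (2, 4, 4).
  b_1=2 ≤ 2
  b_2=4 > 3
  fails at i=2 ⇒ NO

NO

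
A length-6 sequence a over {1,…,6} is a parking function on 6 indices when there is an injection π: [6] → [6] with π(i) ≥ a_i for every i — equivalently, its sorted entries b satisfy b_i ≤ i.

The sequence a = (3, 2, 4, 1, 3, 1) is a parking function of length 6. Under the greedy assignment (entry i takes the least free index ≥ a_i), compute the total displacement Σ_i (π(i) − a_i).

7

Σπ(i) = 1+…+6 = 21; Σa = 3+2+4+1+3+1 = 14; disp = 21−14 = 7.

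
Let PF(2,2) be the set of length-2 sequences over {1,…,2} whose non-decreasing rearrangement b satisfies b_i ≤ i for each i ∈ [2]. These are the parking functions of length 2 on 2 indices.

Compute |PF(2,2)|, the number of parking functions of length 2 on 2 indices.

3

#PF = 1·3^1 = 1×3 = 3 (Konheim–Weiss)
E.g. (2,1) → sorted (1,2): b_i ≤ i ∀i, a PF.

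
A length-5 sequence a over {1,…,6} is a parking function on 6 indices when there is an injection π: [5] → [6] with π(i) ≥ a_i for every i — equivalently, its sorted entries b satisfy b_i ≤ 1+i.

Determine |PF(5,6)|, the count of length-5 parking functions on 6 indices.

#PF = (6−5+1)·(6+1)^(5−1) = 2·2401 = 4802 (Konheim–Weiss)
Example (2,1,4,6,5) → sorted (1,2,4,5,6): b_i ≤ 1+i ∀i, a PF.

4802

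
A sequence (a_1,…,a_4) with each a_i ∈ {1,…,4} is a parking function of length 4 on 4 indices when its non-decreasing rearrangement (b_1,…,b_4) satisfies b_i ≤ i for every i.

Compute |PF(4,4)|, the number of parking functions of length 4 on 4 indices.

125

|PF(4,4)| = (5−4)·5^(4−1) = 1·125 = 125 (Konheim–Weiss)
E.g. (3,2,1,4) → sorted (1,2,3,4): b_i ≤ i ∀i, a PF.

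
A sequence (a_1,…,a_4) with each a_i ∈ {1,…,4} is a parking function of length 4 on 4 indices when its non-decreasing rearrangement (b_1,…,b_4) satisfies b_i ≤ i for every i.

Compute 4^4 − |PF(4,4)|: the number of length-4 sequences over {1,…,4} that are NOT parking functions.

|PF| = (4−4+1)·(4+1)^(4−1) = 1·125 = 125 (Pollak)
Check (4,3,4,4) → sorted (3,4,4,4): b_1=3>1, not a PF.
Total 256; non-PF = 256−125 = 131

131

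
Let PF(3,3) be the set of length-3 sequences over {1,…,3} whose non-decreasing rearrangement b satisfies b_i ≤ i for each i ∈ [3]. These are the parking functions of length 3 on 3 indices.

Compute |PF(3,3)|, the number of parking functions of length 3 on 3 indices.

16

|PF| = 1·4^2 = 1 · 16 = 16 [KW]
One tuple (2,1,3) → sorted (1,2,3): b_i ≤ i ∀i, a PF.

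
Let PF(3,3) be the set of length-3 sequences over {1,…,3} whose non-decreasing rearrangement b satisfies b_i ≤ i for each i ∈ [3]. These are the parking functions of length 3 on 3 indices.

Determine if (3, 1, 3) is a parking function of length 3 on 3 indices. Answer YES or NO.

Order a: b = (1, 3, 3).
  b_1=1 ≤ 1
  b_2=3 > 2
  fails at i=2 ⇒ NO

NO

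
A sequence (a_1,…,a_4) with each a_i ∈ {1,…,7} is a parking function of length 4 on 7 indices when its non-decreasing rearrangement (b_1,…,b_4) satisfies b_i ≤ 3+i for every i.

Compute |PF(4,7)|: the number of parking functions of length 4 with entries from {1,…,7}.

Count = 4·8^3 = 4·512 = 2048 [KW]
E.g. (2,4,7,2) → sorted (2,2,4,7): b_i ≤ 3+i ∀i, a PF.

2048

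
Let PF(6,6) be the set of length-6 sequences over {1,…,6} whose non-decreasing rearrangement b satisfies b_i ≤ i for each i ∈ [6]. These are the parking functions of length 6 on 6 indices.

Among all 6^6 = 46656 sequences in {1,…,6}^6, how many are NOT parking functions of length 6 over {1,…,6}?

|PF(6,6)| = (6+1−6)·(6+1)^{6−1} = 1·16807 = 16807 (Pollak)
One tuple (3,4,5,4,5,3) → sorted (3,3,4,4,5,5): b_1=3>1, not a PF.
6^6 − 16807 = 46656 − 16807 = 29849

29849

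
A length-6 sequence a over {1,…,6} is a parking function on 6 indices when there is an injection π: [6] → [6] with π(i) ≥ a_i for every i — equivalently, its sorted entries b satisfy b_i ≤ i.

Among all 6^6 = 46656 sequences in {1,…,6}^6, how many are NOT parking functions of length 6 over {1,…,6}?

29849

Count = 1·7^5 = 1·16807 = 16807 (Konheim–Weiss)
Example (4,1,3,6,6,6) → sorted (1,3,4,6,6,6): b_2=3>2, not a PF.
Total 46656; non-PF = 46656−16807 = 29849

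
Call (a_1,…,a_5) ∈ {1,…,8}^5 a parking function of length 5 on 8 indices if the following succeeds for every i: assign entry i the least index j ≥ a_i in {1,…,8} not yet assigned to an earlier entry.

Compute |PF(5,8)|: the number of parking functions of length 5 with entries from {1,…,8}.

|PF| = 4·9^4 = 4 · 6561 = 26244 (Konheim–Weiss)
Check (1,6,5,7,3) → sorted (1,3,5,6,7): b_i ≤ 3+i ∀i, a PF.

26244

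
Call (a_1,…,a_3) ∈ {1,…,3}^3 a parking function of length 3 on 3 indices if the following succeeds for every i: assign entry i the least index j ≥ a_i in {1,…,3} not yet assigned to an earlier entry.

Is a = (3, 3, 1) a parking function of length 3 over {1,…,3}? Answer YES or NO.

NO

Order a: b = (1, 3, 3).
  b_1=1 ≤ 1
  b_2=3 > 2
  fails at i=2 ⇒ NO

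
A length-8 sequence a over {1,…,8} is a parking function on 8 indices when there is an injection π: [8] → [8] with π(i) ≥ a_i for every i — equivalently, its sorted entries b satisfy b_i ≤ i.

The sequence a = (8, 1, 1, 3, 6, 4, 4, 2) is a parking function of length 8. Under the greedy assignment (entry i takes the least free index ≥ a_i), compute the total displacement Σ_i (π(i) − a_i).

Σπ = 36 ({1..8} each once); Σa = 8+1+1+3+6+4+4+2 = 29; disp = 36−29 = 7.

7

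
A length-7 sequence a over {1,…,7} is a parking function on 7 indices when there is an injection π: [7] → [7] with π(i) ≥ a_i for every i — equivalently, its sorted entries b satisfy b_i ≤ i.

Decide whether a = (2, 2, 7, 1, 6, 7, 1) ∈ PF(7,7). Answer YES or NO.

NO

Order a: b = (1, 1, 2, 2, 6, 7, 7).
  b_1=1 ≤ 1
  b_2=1 ≤ 2
  b_3=2 ≤ 3
  b_4=2 ≤ 4
  b_5=6 > 5
  fails at i=5 ⇒ NO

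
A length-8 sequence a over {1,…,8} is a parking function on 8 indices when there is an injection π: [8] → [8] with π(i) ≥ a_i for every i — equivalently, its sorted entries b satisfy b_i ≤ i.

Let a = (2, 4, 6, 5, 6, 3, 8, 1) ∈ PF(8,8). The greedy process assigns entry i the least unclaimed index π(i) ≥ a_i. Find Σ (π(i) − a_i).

Σπ = 8·9/2 = 36 (π permutes [8]); Σa = 2+4+6+5+6+3+8+1 = 35; disp = 36−35 = 1.

1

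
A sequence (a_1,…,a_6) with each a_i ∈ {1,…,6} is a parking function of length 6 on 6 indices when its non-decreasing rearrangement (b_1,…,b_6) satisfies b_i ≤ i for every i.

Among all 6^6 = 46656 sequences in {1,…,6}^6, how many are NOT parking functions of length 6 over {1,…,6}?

|PF| = (6−6+1)·(6+1)^(6−1) = 1·16807 = 16807 (Pollak)
Example (6,4,5,3,3,4) → sorted (3,3,4,4,5,6): b_1=3>1, not a PF.
6^6 − 16807 = 46656 − 16807 = 29849

29849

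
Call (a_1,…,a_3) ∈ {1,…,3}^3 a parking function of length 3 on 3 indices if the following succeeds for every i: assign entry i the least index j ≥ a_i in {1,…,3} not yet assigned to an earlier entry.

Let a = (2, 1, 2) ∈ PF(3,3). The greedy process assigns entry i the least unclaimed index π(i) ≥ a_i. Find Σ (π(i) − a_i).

1

Σπ(i) = 1+…+3 = 6; Σa = 2+1+2 = 5; disp = 6−5 = 1.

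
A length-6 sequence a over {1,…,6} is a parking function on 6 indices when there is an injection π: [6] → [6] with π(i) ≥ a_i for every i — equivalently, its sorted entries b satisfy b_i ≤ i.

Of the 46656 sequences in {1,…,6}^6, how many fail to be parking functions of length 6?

Count = (7−6)·7^(6−1) = 1×16807 = 16807 [KW]
Check (6,5,4,6,3,3) → sorted (3,3,4,5,6,6): b_1=3>1, not a PF.
Total 46656; non-PF = 46656−16807 = 29849

29849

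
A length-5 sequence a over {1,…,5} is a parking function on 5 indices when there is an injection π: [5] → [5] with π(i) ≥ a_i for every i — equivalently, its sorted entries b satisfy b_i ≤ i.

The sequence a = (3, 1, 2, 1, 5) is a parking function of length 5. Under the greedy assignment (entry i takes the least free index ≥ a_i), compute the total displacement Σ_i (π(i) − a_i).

Σπ = 15 ({1..5} each once); Σa = 3+1+2+1+5 = 12; disp = 15−12 = 3.

3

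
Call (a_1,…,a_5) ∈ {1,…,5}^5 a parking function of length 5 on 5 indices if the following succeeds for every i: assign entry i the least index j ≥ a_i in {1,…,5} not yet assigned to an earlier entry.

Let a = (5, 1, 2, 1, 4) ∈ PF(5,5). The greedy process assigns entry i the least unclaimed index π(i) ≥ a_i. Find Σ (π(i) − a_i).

2

Σπ = 15 ({1..5} each once); Σa = 5+1+2+1+4 = 13; disp = 15−13 = 2.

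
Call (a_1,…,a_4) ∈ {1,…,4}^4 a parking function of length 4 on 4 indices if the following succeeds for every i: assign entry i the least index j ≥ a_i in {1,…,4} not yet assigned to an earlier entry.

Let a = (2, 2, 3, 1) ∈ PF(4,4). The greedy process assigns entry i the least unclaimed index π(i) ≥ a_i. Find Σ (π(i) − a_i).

Σπ(i) = 1+…+4 = 10; Σa = 2+2+3+1 = 8; disp = 10−8 = 2.

2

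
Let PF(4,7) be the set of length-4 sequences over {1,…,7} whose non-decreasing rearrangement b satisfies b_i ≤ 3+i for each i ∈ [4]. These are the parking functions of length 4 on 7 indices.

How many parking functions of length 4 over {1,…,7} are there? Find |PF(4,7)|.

#PF = (7+1−4)·(7+1)^{4−1} = 4·512 = 2048
E.g. (7,4,2,4) → sorted (2,4,4,7): b_i ≤ 3+i ∀i, a PF.

2048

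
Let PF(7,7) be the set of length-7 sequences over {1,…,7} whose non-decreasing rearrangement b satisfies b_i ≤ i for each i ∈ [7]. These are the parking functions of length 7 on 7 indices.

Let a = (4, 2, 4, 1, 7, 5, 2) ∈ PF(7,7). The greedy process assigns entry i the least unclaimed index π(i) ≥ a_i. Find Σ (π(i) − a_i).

Σπ = 7·8/2 = 28 (π permutes [7]); Σa = 4+2+4+1+7+5+2 = 25; disp = 28−25 = 3.

3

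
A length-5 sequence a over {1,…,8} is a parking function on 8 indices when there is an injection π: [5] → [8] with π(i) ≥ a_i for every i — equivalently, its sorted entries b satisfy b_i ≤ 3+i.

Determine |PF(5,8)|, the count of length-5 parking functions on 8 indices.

|PF(5,8)| = 4·9^4 = 4 · 6561 = 26244
One tuple (1,8,2,4,6) → sorted (1,2,4,6,8): b_i ≤ 3+i ∀i, a PF.

26244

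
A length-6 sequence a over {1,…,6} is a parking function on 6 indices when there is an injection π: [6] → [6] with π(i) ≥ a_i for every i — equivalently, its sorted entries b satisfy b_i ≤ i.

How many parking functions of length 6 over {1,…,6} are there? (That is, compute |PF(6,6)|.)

#PF = (7−6)·7^(6−1) = 1 · 16807 = 16807 [KW]
Check (5,3,1,4,2,3) → sorted (1,2,3,3,4,5): b_i ≤ i ∀i, a PF.

16807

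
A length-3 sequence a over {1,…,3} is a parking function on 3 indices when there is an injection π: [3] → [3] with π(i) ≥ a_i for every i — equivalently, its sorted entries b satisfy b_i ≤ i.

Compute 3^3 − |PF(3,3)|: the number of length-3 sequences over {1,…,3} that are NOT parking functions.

|PF| = 1·4^2 = 1 · 16 = 16 (Konheim–Weiss)
Check (3,2,3) → sorted (2,3,3): b_1=2>1, not a PF.
Total 27; non-PF = 27−16 = 11

11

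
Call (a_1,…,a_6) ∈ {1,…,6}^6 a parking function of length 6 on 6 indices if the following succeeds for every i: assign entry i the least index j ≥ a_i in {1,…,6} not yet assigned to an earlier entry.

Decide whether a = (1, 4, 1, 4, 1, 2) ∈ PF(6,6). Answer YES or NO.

YES

Order a: b = (1, 1, 1, 2, 4, 4).
  b_1=1 ≤ 1
  b_2=1 ≤ 2
  b_3=1 ≤ 3
  b_4=2 ≤ 4
  b_5=4 ≤ 5
  b_6=4 ≤ 6
All bounds hold ⇒ YES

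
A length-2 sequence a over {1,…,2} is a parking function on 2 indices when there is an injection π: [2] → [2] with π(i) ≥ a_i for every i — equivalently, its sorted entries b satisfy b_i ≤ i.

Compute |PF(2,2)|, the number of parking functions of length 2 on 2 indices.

3

Count = 1·3^1 = 1 · 3 = 3 (Pollak)
E.g. (1,1) → sorted (1,1): b_i ≤ i ∀i, a PF.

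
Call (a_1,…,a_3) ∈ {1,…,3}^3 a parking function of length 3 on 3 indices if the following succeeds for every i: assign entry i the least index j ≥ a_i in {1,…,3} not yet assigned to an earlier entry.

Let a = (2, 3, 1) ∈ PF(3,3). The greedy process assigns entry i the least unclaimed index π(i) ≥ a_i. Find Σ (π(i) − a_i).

Σπ = 6 ({1..3} each once); Σa = 2+3+1 = 6; disp = 6−6 = 0.

0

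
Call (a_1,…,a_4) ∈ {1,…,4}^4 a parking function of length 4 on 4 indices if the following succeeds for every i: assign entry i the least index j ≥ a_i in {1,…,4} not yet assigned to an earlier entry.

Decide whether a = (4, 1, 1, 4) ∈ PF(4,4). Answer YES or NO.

Sorted: b = (1, 1, 4, 4).
  b_1=1 ≤ 1
  b_2=1 ≤ 2
  b_3=4 > 3
  fails at i=3 ⇒ NO

NO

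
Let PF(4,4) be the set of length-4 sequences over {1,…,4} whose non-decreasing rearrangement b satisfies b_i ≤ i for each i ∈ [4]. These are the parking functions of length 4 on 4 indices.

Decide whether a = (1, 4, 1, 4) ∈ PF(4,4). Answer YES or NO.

NO

Sorted: b = (1, 1, 4, 4).
  b_1=1 ≤ 1
  b_2=1 ≤ 2
  b_3=4 > 3
  fails at i=3 ⇒ NO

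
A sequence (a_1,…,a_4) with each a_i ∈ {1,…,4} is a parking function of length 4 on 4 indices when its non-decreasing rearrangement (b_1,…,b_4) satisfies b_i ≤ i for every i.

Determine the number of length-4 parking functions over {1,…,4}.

125

Count = (4+1−4)·(4+1)^{4−1} = 1×125 = 125
Check (2,2,3,1) → sorted (1,2,2,3): b_i ≤ i ∀i, a PF.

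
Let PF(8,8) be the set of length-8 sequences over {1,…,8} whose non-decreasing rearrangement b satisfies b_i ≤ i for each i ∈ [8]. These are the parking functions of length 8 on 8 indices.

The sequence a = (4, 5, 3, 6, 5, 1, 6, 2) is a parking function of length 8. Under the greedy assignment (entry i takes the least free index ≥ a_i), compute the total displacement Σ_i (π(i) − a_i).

Σπ = 36 ({1..8} each once); Σa = 4+5+3+6+5+1+6+2 = 32; disp = 36−32 = 4.

4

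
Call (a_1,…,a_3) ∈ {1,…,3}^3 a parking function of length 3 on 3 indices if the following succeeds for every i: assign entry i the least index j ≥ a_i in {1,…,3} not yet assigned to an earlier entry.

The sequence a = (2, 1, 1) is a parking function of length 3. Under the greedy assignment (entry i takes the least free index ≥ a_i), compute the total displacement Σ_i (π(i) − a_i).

Σπ(i) = 1+…+3 = 6; Σa = 2+1+1 = 4; disp = 6−4 = 2.

2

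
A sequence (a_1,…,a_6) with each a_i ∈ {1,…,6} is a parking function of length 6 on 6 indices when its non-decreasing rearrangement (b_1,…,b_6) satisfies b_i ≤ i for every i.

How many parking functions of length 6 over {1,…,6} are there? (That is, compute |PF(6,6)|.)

16807

|PF| = (6+1−6)·(6+1)^{6−1} = 1·16807 = 16807 (Pollak)
Check (1,2,3,1,1,2) → sorted (1,1,1,2,2,3): b_i ≤ i ∀i, a PF.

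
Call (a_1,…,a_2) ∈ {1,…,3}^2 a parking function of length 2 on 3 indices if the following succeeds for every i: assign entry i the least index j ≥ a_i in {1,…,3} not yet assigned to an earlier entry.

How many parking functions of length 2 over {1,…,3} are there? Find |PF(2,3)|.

Count = 2·4^1 = 2·4 = 8 (Konheim–Weiss)
Example (2,2) → sorted (2,2): b_i ≤ 1+i ∀i, a PF.

8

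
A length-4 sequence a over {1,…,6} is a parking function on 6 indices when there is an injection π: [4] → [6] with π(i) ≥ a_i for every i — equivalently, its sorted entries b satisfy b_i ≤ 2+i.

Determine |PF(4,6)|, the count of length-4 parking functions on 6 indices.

#PF = 3·7^3 = 3·343 = 1029
One tuple (3,6,3,3) → sorted (3,3,3,6): b_i ≤ 2+i ∀i, a PF.

1029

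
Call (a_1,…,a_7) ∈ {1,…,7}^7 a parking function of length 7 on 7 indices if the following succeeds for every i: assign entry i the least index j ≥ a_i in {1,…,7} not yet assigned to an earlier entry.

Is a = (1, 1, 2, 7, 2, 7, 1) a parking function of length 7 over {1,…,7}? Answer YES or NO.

NO

Order a: b = (1, 1, 1, 2, 2, 7, 7).
  b_1=1 ≤ 1
  b_2=1 ≤ 2
  b_3=1 ≤ 3
  b_4=2 ≤ 4
  b_5=2 ≤ 5
  b_6=7 > 6
  fails at i=6 ⇒ NO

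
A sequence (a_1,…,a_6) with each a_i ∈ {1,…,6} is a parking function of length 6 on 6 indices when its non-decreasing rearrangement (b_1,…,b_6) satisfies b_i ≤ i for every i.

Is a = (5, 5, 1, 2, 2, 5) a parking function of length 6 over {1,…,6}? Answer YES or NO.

Order a: b = (1, 2, 2, 5, 5, 5).
  b_1=1 ≤ 1
  b_2=2 ≤ 2
  b_3=2 ≤ 3
  b_4=5 > 4
  fails at i=4 ⇒ NO

NO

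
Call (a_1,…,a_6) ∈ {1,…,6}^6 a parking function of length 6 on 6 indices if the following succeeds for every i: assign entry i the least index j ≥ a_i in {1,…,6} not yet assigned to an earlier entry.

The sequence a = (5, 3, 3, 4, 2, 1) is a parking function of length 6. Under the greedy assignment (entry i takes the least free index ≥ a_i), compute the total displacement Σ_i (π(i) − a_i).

3

Σπ(i) = 1+…+6 = 21; Σa = 5+3+3+4+2+1 = 18; disp = 21−18 = 3.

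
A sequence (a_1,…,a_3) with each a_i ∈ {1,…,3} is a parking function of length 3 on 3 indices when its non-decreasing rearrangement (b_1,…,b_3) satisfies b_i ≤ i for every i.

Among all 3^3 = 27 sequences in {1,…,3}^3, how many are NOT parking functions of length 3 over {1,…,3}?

11

Count = 1·4^2 = 1 · 16 = 16 [KW]
Check (3,2,3) → sorted (2,3,3): b_1=2>1, not a PF.
3^3 − 16 = 27 − 16 = 11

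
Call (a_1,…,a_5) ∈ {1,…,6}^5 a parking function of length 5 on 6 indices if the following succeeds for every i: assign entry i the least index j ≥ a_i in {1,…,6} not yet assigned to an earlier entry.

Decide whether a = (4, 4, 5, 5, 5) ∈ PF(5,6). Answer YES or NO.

Order a: b = (4, 4, 5, 5, 5).
  b_1=4 > 2
  fails at i=1 ⇒ NO

NO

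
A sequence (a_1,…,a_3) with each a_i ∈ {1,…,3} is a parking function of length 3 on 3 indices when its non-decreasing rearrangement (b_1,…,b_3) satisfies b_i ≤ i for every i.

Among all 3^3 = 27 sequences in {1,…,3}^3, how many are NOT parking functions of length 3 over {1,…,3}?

#PF = 1·4^2 = 1×16 = 16
One tuple (3,3,2) → sorted (2,3,3): b_1=2>1, not a PF.
Total 27; non-PF = 27−16 = 11

11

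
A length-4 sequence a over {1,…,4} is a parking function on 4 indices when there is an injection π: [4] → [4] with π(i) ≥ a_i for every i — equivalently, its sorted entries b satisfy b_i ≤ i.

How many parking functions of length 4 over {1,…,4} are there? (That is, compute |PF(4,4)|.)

|PF| = (5−4)·5^(4−1) = 1·125 = 125
E.g. (1,1,4,2) → sorted (1,1,2,4): b_i ≤ i ∀i, a PF.

125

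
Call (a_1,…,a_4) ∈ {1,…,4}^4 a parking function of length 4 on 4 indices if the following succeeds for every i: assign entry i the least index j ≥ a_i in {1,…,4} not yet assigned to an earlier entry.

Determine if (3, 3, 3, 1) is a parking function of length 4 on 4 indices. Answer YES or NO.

Rearranged: b = (1, 3, 3, 3).
  b_1=1 ≤ 1
  b_2=3 > 2
  fails at i=2 ⇒ NO

NO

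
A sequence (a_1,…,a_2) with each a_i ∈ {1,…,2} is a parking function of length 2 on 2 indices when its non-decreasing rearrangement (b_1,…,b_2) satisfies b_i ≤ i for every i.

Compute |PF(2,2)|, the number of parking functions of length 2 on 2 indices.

3

|PF(2,2)| = (3−2)·3^(2−1) = 1 · 3 = 3
Example (2,1) → sorted (1,2): b_i ≤ i ∀i, a PF.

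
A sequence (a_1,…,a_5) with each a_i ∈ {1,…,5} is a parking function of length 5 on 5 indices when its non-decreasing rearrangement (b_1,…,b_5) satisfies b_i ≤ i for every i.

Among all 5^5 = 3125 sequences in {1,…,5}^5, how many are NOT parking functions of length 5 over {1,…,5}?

1829

Count = (5+1−5)·(5+1)^{5−1} = 1·1296 = 1296 [KW]
Example (5,5,4,2,5) → sorted (2,4,5,5,5): b_1=2>1, not a PF.
Total 3125; non-PF = 3125−1296 = 1829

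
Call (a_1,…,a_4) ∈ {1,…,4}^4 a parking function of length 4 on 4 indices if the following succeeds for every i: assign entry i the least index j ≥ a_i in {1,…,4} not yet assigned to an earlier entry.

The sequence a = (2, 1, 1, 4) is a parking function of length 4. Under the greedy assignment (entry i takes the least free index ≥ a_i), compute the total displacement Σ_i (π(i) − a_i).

Σπ(i) = 1+…+4 = 10; Σa = 2+1+1+4 = 8; disp = 10−8 = 2.

2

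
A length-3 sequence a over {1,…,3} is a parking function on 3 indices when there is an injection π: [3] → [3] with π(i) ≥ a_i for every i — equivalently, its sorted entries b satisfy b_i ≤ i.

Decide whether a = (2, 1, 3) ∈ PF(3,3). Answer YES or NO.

YES

Sorted: b = (1, 2, 3).
  b_1=1 ≤ 1
  b_2=2 ≤ 2
  b_3=3 ≤ 3
All bounds hold ⇒ YES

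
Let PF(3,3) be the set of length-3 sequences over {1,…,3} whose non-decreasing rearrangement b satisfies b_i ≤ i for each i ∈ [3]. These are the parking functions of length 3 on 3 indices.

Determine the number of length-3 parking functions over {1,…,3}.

16

#PF = 1·4^2 = 1 · 16 = 16 (Konheim–Weiss)
Example (2,2,1) → sorted (1,2,2): b_i ≤ i ∀i, a PF.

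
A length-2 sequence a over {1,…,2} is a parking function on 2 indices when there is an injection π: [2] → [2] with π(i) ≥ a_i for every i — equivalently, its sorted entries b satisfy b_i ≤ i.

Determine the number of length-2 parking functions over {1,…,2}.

3

#PF = 1·3^1 = 1·3 = 3 (Konheim–Weiss)
E.g. (1,2) → sorted (1,2): b_i ≤ i ∀i, a PF.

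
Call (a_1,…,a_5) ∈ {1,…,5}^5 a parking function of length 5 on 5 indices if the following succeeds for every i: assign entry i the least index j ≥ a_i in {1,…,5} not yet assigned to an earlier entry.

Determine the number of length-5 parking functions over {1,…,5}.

#PF = 1·6^4 = 1·1296 = 1296 [KW]
E.g. (2,2,1,4,1) → sorted (1,1,2,2,4): b_i ≤ i ∀i, a PF.

1296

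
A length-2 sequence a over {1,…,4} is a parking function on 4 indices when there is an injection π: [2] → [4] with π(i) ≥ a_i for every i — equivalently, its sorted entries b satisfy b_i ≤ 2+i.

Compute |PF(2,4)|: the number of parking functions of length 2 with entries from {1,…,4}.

15

#PF = 3·5^1 = 3×5 = 15 (Konheim–Weiss)
Check (3,2) → sorted (2,3): b_i ≤ 2+i ∀i, a PF.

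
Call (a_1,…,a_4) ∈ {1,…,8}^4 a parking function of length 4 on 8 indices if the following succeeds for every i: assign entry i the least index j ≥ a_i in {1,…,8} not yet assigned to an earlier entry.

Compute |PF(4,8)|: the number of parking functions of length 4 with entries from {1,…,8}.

#PF = (9−4)·9^(4−1) = 5×729 = 3645 (Pollak)
One tuple (1,8,4,7) → sorted (1,4,7,8): b_i ≤ 4+i ∀i, a PF.

3645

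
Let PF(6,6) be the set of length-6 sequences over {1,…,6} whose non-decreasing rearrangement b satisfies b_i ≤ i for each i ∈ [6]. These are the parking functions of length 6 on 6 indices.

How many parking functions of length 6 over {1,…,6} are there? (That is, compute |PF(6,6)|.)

16807

|PF(6,6)| = (6+1−6)·(6+1)^{6−1} = 1 · 16807 = 16807 (Konheim–Weiss)
E.g. (2,3,4,3,1,6) → sorted (1,2,3,3,4,6): b_i ≤ i ∀i, a PF.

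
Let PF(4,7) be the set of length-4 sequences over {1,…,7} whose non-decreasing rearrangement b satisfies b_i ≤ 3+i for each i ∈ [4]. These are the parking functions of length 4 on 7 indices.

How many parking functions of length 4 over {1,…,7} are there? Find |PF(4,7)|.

#PF = (7−4+1)·(7+1)^(4−1) = 4 · 512 = 2048 (Konheim–Weiss)
Check (1,3,6,7) → sorted (1,3,6,7): b_i ≤ 3+i ∀i, a PF.

2048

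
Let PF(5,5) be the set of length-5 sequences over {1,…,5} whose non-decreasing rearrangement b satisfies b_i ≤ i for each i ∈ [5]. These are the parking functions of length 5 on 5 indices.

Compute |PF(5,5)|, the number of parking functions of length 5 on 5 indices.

1296

#PF = (6−5)·6^(5−1) = 1×1296 = 1296 (Konheim–Weiss)
One tuple (2,1,4,1,5) → sorted (1,1,2,4,5): b_i ≤ i ∀i, a PF.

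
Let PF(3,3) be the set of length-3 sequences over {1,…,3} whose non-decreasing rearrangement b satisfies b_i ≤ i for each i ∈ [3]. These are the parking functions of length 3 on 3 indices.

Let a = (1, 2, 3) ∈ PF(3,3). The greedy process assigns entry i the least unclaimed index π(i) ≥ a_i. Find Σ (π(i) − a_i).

Σπ(i) = 1+…+3 = 6; Σa = 1+2+3 = 6; disp = 6−6 = 0.

0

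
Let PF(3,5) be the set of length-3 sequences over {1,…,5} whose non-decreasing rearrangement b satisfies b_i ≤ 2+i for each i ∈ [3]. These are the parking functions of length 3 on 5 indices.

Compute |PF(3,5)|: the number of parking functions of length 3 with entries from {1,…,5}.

#PF = (6−3)·6^(3−1) = 3 · 36 = 108
E.g. (1,5,1) → sorted (1,1,5): b_i ≤ 2+i ∀i, a PF.

108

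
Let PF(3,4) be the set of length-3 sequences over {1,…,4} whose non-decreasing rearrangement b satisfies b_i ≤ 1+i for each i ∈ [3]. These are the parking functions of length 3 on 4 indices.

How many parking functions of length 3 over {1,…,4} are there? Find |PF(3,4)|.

50

Count = (5−3)·5^(3−1) = 2·25 = 50 (Konheim–Weiss)
Example (1,4,3) → sorted (1,3,4): b_i ≤ 1+i ∀i, a PF.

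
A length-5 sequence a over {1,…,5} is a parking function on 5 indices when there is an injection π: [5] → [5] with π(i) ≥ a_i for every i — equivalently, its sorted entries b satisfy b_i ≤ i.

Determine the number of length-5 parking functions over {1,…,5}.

|PF(5,5)| = (6−5)·6^(5−1) = 1·1296 = 1296
Check (5,1,2,4,2) → sorted (1,2,2,4,5): b_i ≤ i ∀i, a PF.

1296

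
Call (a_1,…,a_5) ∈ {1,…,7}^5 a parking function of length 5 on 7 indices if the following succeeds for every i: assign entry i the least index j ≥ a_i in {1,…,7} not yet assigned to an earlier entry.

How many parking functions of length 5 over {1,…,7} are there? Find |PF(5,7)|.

|PF| = 3·8^4 = 3 · 4096 = 12288 (Konheim–Weiss)
Example (7,6,1,5,3) → sorted (1,3,5,6,7): b_i ≤ 2+i ∀i, a PF.

12288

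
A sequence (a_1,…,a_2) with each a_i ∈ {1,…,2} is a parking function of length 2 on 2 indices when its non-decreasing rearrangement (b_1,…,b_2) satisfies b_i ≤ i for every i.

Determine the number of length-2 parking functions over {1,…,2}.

|PF(2,2)| = (2−2+1)·(2+1)^(2−1) = 1 · 3 = 3 [KW]
Check (2,1) → sorted (1,2): b_i ≤ i ∀i, a PF.

3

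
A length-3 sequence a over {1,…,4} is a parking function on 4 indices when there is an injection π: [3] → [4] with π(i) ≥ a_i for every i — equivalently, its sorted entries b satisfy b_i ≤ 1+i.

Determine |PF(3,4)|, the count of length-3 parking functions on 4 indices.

50

|PF(3,4)| = 2·5^2 = 2 · 25 = 50 (Pollak)
Example (2,3,4) → sorted (2,3,4): b_i ≤ 1+i ∀i, a PF.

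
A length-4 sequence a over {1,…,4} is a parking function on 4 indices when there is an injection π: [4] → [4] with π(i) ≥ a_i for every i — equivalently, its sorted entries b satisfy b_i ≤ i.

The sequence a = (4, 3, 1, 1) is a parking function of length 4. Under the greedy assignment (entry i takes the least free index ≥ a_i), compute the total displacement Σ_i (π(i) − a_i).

Σπ(i) = 1+…+4 = 10; Σa = 4+3+1+1 = 9; disp = 10−9 = 1.

1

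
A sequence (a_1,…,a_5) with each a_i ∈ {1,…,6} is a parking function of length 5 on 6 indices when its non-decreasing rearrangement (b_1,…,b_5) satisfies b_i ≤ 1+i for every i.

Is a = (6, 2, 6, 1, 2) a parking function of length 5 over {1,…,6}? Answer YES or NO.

NO

Sorted: b = (1, 2, 2, 6, 6).
  b_1=1 ≤ 2
  b_2=2 ≤ 3
  b_3=2 ≤ 4
  b_4=6 > 5
  fails at i=4 ⇒ NO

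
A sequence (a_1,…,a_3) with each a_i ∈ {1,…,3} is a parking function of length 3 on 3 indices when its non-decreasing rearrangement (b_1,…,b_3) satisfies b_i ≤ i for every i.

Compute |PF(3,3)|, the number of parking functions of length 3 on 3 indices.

#PF = (3+1−3)·(3+1)^{3−1} = 1 · 16 = 16 (Konheim–Weiss)
E.g. (1,2,1) → sorted (1,1,2): b_i ≤ i ∀i, a PF.

16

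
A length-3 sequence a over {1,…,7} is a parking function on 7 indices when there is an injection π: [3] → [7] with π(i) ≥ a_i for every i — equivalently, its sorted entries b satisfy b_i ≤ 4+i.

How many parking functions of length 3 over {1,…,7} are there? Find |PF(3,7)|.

320

|PF(3,7)| = 5·8^2 = 5×64 = 320 (Konheim–Weiss)
Example (6,4,2) → sorted (2,4,6): b_i ≤ 4+i ∀i, a PF.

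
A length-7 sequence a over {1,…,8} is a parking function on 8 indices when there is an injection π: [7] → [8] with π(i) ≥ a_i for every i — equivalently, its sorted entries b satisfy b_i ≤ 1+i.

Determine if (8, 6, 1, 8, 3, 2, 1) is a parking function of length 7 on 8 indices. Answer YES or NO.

Order a: b = (1, 1, 2, 3, 6, 8, 8).
  b_1=1 ≤ 2
  b_2=1 ≤ 3
  b_3=2 ≤ 4
  b_4=3 ≤ 5
  b_5=6 ≤ 6
  b_6=8 > 7
  fails at i=6 ⇒ NO

NO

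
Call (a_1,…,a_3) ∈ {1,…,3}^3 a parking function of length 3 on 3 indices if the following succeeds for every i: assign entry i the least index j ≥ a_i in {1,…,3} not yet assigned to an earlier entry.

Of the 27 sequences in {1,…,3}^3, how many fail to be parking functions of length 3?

11

Count = (4−3)·4^(3−1) = 1·16 = 16
E.g. (3,3,3) → sorted (3,3,3): b_1=3>1, not a PF.
Total 27; non-PF = 27−16 = 11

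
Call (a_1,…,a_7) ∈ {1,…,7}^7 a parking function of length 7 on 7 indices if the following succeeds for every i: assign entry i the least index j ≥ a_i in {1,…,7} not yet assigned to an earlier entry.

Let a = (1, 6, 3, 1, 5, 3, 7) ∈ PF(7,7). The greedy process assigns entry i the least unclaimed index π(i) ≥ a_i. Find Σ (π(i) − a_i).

Σπ(i) = 1+…+7 = 28; Σa = 1+6+3+1+5+3+7 = 26; disp = 28−26 = 2.

2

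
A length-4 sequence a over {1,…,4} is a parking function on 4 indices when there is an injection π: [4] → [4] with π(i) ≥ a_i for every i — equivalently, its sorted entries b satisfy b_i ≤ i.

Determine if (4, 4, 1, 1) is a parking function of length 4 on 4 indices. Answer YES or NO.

Sorted: b = (1, 1, 4, 4).
  b_1=1 ≤ 1
  b_2=1 ≤ 2
  b_3=4 > 3
  fails at i=3 ⇒ NO

NO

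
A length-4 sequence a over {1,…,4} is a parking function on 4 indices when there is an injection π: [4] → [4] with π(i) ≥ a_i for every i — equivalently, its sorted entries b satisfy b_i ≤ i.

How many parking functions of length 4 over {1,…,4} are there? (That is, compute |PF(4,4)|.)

|PF| = (4−4+1)·(4+1)^(4−1) = 1·125 = 125 (Pollak)
One tuple (2,1,4,1) → sorted (1,1,2,4): b_i ≤ i ∀i, a PF.

125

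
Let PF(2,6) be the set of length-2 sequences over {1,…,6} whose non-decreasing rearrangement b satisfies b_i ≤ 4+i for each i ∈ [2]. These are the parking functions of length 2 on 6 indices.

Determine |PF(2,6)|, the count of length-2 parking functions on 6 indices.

Count = 5·7^1 = 5·7 = 35 (Konheim–Weiss)
E.g. (3,2) → sorted (2,3): b_i ≤ 4+i ∀i, a PF.

35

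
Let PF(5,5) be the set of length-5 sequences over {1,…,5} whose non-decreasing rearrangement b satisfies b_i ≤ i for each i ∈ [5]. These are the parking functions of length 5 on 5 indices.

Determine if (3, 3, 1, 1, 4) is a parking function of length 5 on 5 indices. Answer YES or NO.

Order a: b = (1, 1, 3, 3, 4).
  b_1=1 ≤ 1
  b_2=1 ≤ 2
  b_3=3 ≤ 3
  b_4=3 ≤ 4
  b_5=4 ≤ 5
All bounds hold ⇒ YES

YES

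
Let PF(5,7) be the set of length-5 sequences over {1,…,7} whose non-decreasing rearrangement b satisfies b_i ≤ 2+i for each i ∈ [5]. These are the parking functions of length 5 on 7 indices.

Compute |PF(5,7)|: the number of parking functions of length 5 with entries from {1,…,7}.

|PF(5,7)| = (7−5+1)·(7+1)^(5−1) = 3 · 4096 = 12288 (Konheim–Weiss)
Check (6,1,2,2,6) → sorted (1,2,2,6,6): b_i ≤ 2+i ∀i, a PF.

12288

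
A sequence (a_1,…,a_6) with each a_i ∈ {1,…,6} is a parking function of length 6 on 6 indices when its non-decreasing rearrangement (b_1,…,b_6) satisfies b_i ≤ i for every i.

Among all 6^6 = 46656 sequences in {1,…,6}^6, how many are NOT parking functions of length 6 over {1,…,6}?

29849

|PF(6,6)| = (7−6)·7^(6−1) = 1·16807 = 16807 (Pollak)
Example (6,2,2,6,6,5) → sorted (2,2,5,6,6,6): b_1=2>1, not a PF.
So 46656 − 16807 = 29849 fail.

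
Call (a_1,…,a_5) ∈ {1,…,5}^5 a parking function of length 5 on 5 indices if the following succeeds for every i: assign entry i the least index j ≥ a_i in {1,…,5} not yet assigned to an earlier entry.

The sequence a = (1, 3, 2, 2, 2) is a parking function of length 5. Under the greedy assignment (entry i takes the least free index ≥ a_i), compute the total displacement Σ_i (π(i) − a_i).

Σπ = 5·6/2 = 15 (π permutes [5]); Σa = 1+3+2+2+2 = 10; disp = 15−10 = 5.

5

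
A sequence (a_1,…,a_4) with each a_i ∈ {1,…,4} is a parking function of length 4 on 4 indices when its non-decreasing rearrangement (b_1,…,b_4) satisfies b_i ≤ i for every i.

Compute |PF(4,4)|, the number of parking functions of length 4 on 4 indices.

125

#PF = (4+1−4)·(4+1)^{4−1} = 1 · 125 = 125
Check (2,1,4,2) → sorted (1,2,2,4): b_i ≤ i ∀i, a PF.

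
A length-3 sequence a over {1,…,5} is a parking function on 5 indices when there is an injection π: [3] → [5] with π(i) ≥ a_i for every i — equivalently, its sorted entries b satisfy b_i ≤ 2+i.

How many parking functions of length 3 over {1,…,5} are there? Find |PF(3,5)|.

|PF(3,5)| = (5−3+1)·(5+1)^(3−1) = 3 · 36 = 108 [KW]
E.g. (1,4,2) → sorted (1,2,4): b_i ≤ 2+i ∀i, a PF.

108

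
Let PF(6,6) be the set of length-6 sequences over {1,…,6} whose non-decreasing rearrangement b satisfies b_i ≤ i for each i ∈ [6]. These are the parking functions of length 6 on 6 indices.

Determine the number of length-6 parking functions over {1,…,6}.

16807

|PF(6,6)| = (7−6)·7^(6−1) = 1×16807 = 16807 [KW]
One tuple (1,2,2,1,5,3) → sorted (1,1,2,2,3,5): b_i ≤ i ∀i, a PF.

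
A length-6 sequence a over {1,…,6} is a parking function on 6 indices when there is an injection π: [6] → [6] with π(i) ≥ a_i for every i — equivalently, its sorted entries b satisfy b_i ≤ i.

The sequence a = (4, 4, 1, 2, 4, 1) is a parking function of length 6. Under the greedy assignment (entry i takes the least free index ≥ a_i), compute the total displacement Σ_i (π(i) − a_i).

Σπ = 21 ({1..6} each once); Σa = 4+4+1+2+4+1 = 16; disp = 21−16 = 5.

5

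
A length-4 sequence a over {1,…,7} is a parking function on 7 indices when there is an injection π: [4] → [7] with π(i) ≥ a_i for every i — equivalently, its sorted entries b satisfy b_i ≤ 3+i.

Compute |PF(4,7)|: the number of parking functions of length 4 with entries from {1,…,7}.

Count = (8−4)·8^(4−1) = 4×512 = 2048 (Pollak)
Check (2,7,1,3) → sorted (1,2,3,7): b_i ≤ 3+i ∀i, a PF.

2048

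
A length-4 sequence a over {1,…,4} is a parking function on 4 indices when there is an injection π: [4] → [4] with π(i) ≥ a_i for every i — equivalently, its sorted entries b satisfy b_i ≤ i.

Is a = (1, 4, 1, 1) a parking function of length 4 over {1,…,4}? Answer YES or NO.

YES

Rearranged: b = (1, 1, 1, 4).
  b_1=1 ≤ 1
  b_2=1 ≤ 2
  b_3=1 ≤ 3
  b_4=4 ≤ 4
All bounds hold ⇒ YES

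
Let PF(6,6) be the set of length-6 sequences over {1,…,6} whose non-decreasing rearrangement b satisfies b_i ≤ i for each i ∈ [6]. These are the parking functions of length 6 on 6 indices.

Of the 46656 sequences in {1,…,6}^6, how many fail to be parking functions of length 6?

|PF| = (6+1−6)·(6+1)^{6−1} = 1×16807 = 16807
Example (4,4,5,4,4,2) → sorted (2,4,4,4,4,5): b_1=2>1, not a PF.
Total 46656; non-PF = 46656−16807 = 29849

29849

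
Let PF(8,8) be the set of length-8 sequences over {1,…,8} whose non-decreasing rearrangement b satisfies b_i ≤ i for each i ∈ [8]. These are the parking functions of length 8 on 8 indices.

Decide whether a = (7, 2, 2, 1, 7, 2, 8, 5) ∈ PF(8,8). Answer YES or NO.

NO

Rearranged: b = (1, 2, 2, 2, 5, 7, 7, 8).
  b_1=1 ≤ 1
  b_2=2 ≤ 2
  b_3=2 ≤ 3
  b_4=2 ≤ 4
  b_5=5 ≤ 5
  b_6=7 > 6
  fails at i=6 ⇒ NO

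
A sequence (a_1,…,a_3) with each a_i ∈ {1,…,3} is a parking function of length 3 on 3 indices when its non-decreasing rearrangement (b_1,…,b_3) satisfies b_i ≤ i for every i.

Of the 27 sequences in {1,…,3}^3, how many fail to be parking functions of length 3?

11

#PF = (3−3+1)·(3+1)^(3−1) = 1×16 = 16 [KW]
One tuple (3,3,3) → sorted (3,3,3): b_1=3>1, not a PF.
So 27 − 16 = 11 fail.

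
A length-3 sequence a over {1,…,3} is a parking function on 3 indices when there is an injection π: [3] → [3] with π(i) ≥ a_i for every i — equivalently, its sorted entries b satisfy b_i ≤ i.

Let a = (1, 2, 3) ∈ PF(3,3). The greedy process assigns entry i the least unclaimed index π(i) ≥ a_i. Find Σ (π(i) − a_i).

0

Σπ = 3·4/2 = 6 (π permutes [3]); Σa = 1+2+3 = 6; disp = 6−6 = 0.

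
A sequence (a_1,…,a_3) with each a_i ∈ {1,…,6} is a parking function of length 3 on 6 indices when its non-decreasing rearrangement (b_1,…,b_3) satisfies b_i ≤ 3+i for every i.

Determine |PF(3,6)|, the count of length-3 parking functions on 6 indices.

196

#PF = (7−3)·7^(3−1) = 4×49 = 196 [KW]
E.g. (5,1,5) → sorted (1,5,5): b_i ≤ 3+i ∀i, a PF.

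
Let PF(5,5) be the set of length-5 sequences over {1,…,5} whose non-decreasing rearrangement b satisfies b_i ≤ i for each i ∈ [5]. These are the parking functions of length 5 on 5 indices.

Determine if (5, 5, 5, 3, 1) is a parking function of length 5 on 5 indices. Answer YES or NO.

NO

Sorted: b = (1, 3, 5, 5, 5).
  b_1=1 ≤ 1
  b_2=3 > 2
  fails at i=2 ⇒ NO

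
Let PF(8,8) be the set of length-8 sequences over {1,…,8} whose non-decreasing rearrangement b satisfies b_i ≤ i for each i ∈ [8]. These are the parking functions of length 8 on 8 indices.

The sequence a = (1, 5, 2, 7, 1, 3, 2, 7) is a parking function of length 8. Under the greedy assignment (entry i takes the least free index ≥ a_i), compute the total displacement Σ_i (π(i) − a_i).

8

Σπ = 8·9/2 = 36 (π permutes [8]); Σa = 1+5+2+7+1+3+2+7 = 28; disp = 36−28 = 8.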